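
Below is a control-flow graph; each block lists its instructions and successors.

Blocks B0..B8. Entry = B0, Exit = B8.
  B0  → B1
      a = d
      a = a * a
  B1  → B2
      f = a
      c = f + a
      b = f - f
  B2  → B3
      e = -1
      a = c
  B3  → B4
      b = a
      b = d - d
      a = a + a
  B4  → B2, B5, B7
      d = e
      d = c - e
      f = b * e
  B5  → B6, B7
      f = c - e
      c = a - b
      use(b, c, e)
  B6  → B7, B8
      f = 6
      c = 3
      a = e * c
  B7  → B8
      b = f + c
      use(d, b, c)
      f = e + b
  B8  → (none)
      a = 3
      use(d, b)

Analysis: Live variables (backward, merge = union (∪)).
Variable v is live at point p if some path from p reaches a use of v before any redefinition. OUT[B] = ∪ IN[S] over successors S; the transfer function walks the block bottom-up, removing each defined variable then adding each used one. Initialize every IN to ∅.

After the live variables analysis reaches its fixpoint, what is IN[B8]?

Per-block solution:
  B0:   IN={d}   OUT={a, d}
  B1:   IN={a, d}   OUT={c, d}
  B2:   IN={c, d}   OUT={a, c, d, e}
  B3:   IN={a, c, d, e}   OUT={a, b, c, e}
  B4:   IN={a, b, c, e}   OUT={a, b, c, d, e, f}
  B5:   IN={a, b, c, d, e}   OUT={b, c, d, e, f}
  B6:   IN={b, d, e}   OUT={b, c, d, e, f}
  B7:   IN={c, d, e, f}   OUT={b, d}
  B8:   IN={b, d}   OUT={}

B8 is the boundary node: OUT[B8] = {}
Applying B8's transfer function to that OUT value gives IN[B8] (row B8 above).

Answer: {b, d}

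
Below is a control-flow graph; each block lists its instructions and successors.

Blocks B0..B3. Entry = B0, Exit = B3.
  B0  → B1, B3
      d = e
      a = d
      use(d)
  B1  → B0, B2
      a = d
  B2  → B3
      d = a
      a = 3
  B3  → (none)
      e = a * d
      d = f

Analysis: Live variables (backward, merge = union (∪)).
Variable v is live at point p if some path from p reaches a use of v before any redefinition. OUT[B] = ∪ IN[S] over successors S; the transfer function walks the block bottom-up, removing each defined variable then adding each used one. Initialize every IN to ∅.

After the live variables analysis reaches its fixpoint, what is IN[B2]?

Answer: {a, f}

Derivation:
Converged values:
  B0:   IN={e, f}   OUT={a, d, e, f}
  B1:   IN={d, e, f}   OUT={a, e, f}
  B2:   IN={a, f}   OUT={a, d, f}
  B3:   IN={a, d, f}   OUT={}

Merge at B2: OUT[B2] = IN[B3] = {a, d, f}
Applying B2's transfer function to that OUT value gives IN[B2] (row B2 above).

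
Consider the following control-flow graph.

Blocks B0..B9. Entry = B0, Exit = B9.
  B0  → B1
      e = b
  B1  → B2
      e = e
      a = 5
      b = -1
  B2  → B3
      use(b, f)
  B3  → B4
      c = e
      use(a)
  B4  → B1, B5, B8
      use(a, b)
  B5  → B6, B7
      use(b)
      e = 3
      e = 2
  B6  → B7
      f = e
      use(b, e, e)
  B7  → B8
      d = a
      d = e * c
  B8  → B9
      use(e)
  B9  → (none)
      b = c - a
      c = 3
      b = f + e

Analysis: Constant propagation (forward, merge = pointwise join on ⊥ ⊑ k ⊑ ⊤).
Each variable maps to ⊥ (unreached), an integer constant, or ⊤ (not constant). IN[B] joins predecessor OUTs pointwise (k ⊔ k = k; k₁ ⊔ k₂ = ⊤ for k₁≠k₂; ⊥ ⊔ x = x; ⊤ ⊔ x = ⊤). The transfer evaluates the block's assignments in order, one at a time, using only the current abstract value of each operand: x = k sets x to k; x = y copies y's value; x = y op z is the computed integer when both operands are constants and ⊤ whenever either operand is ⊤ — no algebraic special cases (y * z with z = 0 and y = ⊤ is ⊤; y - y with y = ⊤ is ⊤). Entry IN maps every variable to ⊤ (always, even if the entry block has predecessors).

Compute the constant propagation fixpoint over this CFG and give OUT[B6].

Fixpoint table:
  B0:   IN=(all ⊤)   OUT=(all ⊤)
  B1:   IN=(all ⊤)   OUT={a:5, b:-1; rest ⊤}
  B2:   IN={a:5, b:-1; rest ⊤}   OUT={a:5, b:-1; rest ⊤}
  B3:   IN={a:5, b:-1; rest ⊤}   OUT={a:5, b:-1; rest ⊤}
  B4:   IN={a:5, b:-1; rest ⊤}   OUT={a:5, b:-1; rest ⊤}
  B5:   IN={a:5, b:-1; rest ⊤}   OUT={a:5, b:-1, e:2; rest ⊤}
  B6:   IN={a:5, b:-1, e:2; rest ⊤}   OUT={a:5, b:-1, e:2, f:2; rest ⊤}
  B7:   IN={a:5, b:-1, e:2; rest ⊤}   OUT={a:5, b:-1, e:2; rest ⊤}
  B8:   IN={a:5, b:-1; rest ⊤}   OUT={a:5, b:-1; rest ⊤}
  B9:   IN={a:5, b:-1; rest ⊤}   OUT={a:5, c:3; rest ⊤}

Merge at B6: IN[B6] = OUT[B5] = {a: 5, b: -1, c: ⊤, d: ⊤, e: 2, f: ⊤}
Applying B6's transfer function to that IN value gives OUT[B6] (row B6 above).

Answer: {a: 5, b: -1, c: ⊤, d: ⊤, e: 2, f: 2}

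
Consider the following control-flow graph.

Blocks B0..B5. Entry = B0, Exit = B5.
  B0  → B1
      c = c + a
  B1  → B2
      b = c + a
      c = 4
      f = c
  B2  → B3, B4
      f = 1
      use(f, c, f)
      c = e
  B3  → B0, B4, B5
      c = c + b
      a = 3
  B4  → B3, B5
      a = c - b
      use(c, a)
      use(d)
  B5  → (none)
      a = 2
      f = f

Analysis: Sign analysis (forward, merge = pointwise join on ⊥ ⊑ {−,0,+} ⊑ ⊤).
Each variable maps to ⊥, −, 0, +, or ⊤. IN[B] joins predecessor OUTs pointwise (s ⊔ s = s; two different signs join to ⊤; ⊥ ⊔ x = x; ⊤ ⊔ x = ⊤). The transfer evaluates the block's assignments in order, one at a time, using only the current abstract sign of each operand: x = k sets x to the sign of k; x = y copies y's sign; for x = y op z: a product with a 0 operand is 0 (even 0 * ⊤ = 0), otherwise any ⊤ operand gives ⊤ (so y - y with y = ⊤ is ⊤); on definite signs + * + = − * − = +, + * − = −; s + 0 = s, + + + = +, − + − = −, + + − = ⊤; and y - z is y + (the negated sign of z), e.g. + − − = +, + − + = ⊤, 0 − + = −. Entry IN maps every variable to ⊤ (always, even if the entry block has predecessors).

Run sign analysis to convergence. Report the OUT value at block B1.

Answer: {a: ⊤, b: ⊤, c: +, d: ⊤, e: ⊤, f: +}

Derivation:
Fixpoint table:
  B0:  IN=(all ⊤)  OUT=(all ⊤)
  B1:  IN=(all ⊤)  OUT={c:+, f:+; rest ⊤}
  B2:  IN={c:+, f:+; rest ⊤}  OUT={f:+; rest ⊤}
  B3:  IN={f:+; rest ⊤}  OUT={a:+, f:+; rest ⊤}
  B4:  IN={f:+; rest ⊤}  OUT={f:+; rest ⊤}
  B5:  IN={f:+; rest ⊤}  OUT={a:+, f:+; rest ⊤}

Merge at B1: IN[B1] = OUT[B0] = {a: ⊤, b: ⊤, c: ⊤, d: ⊤, e: ⊤, f: ⊤}
Applying B1's transfer function to that IN value gives OUT[B1] (row B1 above).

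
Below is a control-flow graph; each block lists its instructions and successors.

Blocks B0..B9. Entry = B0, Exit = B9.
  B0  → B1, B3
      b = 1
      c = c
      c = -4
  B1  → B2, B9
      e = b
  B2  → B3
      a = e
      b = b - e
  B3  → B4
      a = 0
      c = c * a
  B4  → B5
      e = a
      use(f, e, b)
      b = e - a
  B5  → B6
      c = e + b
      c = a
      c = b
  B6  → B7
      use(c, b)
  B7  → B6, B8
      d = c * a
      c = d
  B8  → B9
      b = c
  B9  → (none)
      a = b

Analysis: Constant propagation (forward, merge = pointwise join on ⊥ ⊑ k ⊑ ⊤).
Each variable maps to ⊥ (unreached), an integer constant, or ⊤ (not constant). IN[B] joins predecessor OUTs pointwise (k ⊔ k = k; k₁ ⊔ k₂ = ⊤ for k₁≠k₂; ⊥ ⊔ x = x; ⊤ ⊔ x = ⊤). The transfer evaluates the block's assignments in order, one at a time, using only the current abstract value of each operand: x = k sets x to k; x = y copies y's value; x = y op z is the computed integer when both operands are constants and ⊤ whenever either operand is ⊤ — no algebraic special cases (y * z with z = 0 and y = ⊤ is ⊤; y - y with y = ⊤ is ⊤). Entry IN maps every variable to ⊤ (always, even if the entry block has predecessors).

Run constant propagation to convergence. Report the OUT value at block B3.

Answer: {a: 0, b: ⊤, c: 0, d: ⊤, e: ⊤, f: ⊤}

Working:
Fixpoint table:
  B0:  IN=(all ⊤)  OUT={b:1, c:-4; rest ⊤}
  B1:  IN={b:1, c:-4; rest ⊤}  OUT={b:1, c:-4, e:1; rest ⊤}
  B2:  IN={b:1, c:-4, e:1; rest ⊤}  OUT={a:1, b:0, c:-4, e:1; rest ⊤}
  B3:  IN={c:-4; rest ⊤}  OUT={a:0, c:0; rest ⊤}
  B4:  IN={a:0, c:0; rest ⊤}  OUT={a:0, b:0, c:0, e:0; rest ⊤}
  B5:  IN={a:0, b:0, c:0, e:0; rest ⊤}  OUT={a:0, b:0, c:0, e:0; rest ⊤}
  B6:  IN={a:0, b:0, c:0, e:0; rest ⊤}  OUT={a:0, b:0, c:0, e:0; rest ⊤}
  B7:  IN={a:0, b:0, c:0, e:0; rest ⊤}  OUT={a:0, b:0, c:0, d:0, e:0; rest ⊤}
  B8:  IN={a:0, b:0, c:0, d:0, e:0; rest ⊤}  OUT={a:0, b:0, c:0, d:0, e:0; rest ⊤}
  B9:  IN=(all ⊤)  OUT=(all ⊤)

Merge at B3: IN[B3] = OUT[B0] ⊔ OUT[B2] = {a: ⊤, b: ⊤, c: -4, d: ⊤, e: ⊤, f: ⊤}
Applying B3's transfer function to that IN value gives OUT[B3] (row B3 above).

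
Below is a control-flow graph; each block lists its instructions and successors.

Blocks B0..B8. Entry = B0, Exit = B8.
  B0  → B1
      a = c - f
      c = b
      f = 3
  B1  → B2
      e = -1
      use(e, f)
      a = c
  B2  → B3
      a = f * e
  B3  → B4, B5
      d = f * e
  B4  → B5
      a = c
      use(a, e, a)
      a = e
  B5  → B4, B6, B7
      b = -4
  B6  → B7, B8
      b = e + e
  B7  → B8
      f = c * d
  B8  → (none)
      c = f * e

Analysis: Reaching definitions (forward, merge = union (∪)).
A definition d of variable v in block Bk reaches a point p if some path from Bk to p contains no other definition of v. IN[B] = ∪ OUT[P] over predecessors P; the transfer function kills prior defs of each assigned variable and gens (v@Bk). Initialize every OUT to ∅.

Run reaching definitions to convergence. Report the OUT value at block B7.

Answer: {a@B2, a@B4, b@B5, b@B6, c@B0, d@B3, e@B1, f@B7}

Derivation:
Converged values:
  B0:  IN={}  OUT={a@B0, c@B0, f@B0}
  B1:  IN={a@B0, c@B0, f@B0}  OUT={a@B1, c@B0, e@B1, f@B0}
  B2:  IN={a@B1, c@B0, e@B1, f@B0}  OUT={a@B2, c@B0, e@B1, f@B0}
  B3:  IN={a@B2, c@B0, e@B1, f@B0}  OUT={a@B2, c@B0, d@B3, e@B1, f@B0}
  B4:  IN={a@B2, a@B4, b@B5, c@B0, d@B3, e@B1, f@B0}  OUT={a@B4, b@B5, c@B0, d@B3, e@B1, f@B0}
  B5:  IN={a@B2, a@B4, b@B5, c@B0, d@B3, e@B1, f@B0}  OUT={a@B2, a@B4, b@B5, c@B0, d@B3, e@B1, f@B0}
  B6:  IN={a@B2, a@B4, b@B5, c@B0, d@B3, e@B1, f@B0}  OUT={a@B2, a@B4, b@B6, c@B0, d@B3, e@B1, f@B0}
  B7:  IN={a@B2, a@B4, b@B5, b@B6, c@B0, d@B3, e@B1, f@B0}  OUT={a@B2, a@B4, b@B5, b@B6, c@B0, d@B3, e@B1, f@B7}
  B8:  IN={a@B2, a@B4, b@B5, b@B6, c@B0, d@B3, e@B1, f@B0, f@B7}  OUT={a@B2, a@B4, b@B5, b@B6, c@B8, d@B3, e@B1, f@B0, f@B7}

Merge at B7: IN[B7] = OUT[B5] ⊔ OUT[B6] = {a@B2, a@B4, b@B5, b@B6, c@B0, d@B3, e@B1, f@B0}
Applying B7's transfer function to that IN value gives OUT[B7] (row B7 above).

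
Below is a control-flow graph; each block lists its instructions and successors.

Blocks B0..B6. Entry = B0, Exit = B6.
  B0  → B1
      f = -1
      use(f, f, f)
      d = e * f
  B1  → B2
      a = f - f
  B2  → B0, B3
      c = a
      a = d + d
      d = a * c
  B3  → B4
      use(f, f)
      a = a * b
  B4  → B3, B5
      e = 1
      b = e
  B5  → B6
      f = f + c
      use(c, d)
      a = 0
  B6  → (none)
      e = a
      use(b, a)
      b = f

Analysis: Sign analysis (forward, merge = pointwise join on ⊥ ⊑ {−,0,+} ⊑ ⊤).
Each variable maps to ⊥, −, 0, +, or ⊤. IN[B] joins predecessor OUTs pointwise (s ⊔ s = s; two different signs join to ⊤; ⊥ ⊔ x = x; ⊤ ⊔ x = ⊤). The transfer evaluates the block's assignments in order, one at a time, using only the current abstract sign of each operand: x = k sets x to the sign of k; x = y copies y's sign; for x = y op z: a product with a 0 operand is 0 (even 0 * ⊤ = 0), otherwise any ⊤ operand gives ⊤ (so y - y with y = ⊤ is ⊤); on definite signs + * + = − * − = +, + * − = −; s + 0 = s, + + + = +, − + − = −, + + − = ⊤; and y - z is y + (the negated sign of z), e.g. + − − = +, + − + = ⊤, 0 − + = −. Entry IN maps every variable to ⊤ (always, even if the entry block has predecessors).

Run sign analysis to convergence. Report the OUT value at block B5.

Answer: {a: 0, b: +, c: ⊤, d: ⊤, e: +, f: ⊤}

Derivation:
Fixpoint table:
  B0: | IN=(all ⊤) | OUT={f:-; rest ⊤}
  B1: | IN={f:-; rest ⊤} | OUT={f:-; rest ⊤}
  B2: | IN={f:-; rest ⊤} | OUT={f:-; rest ⊤}
  B3: | IN={f:-; rest ⊤} | OUT={f:-; rest ⊤}
  B4: | IN={f:-; rest ⊤} | OUT={b:+, e:+, f:-; rest ⊤}
  B5: | IN={b:+, e:+, f:-; rest ⊤} | OUT={a:0, b:+, e:+; rest ⊤}
  B6: | IN={a:0, b:+, e:+; rest ⊤} | OUT={a:0, e:0; rest ⊤}

Merge at B5: IN[B5] = OUT[B4] = {a: ⊤, b: +, c: ⊤, d: ⊤, e: +, f: -}
Applying B5's transfer function to that IN value gives OUT[B5] (row B5 above).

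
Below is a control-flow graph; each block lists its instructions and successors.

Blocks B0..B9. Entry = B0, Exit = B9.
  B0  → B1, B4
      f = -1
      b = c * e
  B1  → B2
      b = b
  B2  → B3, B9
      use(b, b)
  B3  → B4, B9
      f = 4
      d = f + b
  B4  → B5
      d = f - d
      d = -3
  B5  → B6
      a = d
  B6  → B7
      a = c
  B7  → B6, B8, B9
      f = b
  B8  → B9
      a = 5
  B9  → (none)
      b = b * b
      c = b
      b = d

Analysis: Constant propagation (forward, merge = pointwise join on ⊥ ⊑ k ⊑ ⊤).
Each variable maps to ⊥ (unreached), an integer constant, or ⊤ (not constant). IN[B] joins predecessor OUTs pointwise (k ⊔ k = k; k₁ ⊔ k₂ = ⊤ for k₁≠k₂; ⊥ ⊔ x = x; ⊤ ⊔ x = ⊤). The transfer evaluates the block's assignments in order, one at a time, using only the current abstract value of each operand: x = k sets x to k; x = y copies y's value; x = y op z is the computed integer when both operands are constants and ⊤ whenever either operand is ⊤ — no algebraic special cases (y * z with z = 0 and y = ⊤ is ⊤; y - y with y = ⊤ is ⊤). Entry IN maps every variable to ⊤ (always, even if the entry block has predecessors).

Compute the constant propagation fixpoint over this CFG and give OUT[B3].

Answer: {a: ⊤, b: ⊤, c: ⊤, d: ⊤, e: ⊤, f: 4}

Derivation:
Converged values:
  B0: | IN=(all ⊤) | OUT={f:-1; rest ⊤}
  B1: | IN={f:-1; rest ⊤} | OUT={f:-1; rest ⊤}
  B2: | IN={f:-1; rest ⊤} | OUT={f:-1; rest ⊤}
  B3: | IN={f:-1; rest ⊤} | OUT={f:4; rest ⊤}
  B4: | IN=(all ⊤) | OUT={d:-3; rest ⊤}
  B5: | IN={d:-3; rest ⊤} | OUT={a:-3, d:-3; rest ⊤}
  B6: | IN={d:-3; rest ⊤} | OUT={d:-3; rest ⊤}
  B7: | IN={d:-3; rest ⊤} | OUT={d:-3; rest ⊤}
  B8: | IN={d:-3; rest ⊤} | OUT={a:5, d:-3; rest ⊤}
  B9: | IN=(all ⊤) | OUT=(all ⊤)

Merge at B3: IN[B3] = OUT[B2] = {a: ⊤, b: ⊤, c: ⊤, d: ⊤, e: ⊤, f: -1}
Applying B3's transfer function to that IN value gives OUT[B3] (row B3 above).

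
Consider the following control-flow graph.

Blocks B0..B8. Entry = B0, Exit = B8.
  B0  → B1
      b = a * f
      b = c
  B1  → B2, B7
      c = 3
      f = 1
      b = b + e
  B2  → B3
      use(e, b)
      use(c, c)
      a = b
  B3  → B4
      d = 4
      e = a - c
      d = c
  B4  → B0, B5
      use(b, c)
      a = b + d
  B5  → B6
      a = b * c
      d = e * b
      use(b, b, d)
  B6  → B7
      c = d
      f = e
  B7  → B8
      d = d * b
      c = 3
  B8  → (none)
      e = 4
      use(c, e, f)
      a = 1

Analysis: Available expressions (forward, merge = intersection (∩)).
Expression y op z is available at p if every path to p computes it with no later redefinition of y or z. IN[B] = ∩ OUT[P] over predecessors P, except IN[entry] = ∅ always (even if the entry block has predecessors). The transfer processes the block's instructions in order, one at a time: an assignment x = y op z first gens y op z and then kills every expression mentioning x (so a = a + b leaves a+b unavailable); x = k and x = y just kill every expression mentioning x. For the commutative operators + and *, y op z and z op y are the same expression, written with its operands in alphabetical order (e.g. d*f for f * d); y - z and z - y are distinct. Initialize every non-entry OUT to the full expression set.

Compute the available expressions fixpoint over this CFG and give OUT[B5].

Fixpoint table:
  B0:  IN={}  OUT={a*f}
  B1:  IN={a*f}  OUT={}
  B2:  IN={}  OUT={}
  B3:  IN={}  OUT={a-c}
  B4:  IN={a-c}  OUT={b+d}
  B5:  IN={b+d}  OUT={b*c, b*e}
  B6:  IN={b*c, b*e}  OUT={b*e}
  B7:  IN={}  OUT={}
  B8:  IN={}  OUT={}

Merge at B5: IN[B5] = OUT[B4] = {b+d}
Applying B5's transfer function to that IN value gives OUT[B5] (row B5 above).

Answer: {b*c, b*e}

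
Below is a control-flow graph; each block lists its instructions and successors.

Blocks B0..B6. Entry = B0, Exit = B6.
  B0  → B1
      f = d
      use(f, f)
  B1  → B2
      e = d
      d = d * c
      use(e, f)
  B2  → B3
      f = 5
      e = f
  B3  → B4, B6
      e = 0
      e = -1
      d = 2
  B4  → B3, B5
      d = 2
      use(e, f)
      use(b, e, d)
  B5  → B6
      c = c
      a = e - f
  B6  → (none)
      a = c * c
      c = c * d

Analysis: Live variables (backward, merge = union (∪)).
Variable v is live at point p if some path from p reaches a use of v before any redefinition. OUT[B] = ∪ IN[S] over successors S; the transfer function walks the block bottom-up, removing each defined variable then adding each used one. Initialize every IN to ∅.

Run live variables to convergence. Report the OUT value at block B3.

Answer: {b, c, d, e, f}

Trace:
Fixpoint table:
  B0:   IN={b, c, d}   OUT={b, c, d, f}
  B1:   IN={b, c, d, f}   OUT={b, c}
  B2:   IN={b, c}   OUT={b, c, f}
  B3:   IN={b, c, f}   OUT={b, c, d, e, f}
  B4:   IN={b, c, e, f}   OUT={b, c, d, e, f}
  B5:   IN={c, d, e, f}   OUT={c, d}
  B6:   IN={c, d}   OUT={}

Merge at B3: OUT[B3] = IN[B4] ⊔ IN[B6] = {b, c, d, e, f}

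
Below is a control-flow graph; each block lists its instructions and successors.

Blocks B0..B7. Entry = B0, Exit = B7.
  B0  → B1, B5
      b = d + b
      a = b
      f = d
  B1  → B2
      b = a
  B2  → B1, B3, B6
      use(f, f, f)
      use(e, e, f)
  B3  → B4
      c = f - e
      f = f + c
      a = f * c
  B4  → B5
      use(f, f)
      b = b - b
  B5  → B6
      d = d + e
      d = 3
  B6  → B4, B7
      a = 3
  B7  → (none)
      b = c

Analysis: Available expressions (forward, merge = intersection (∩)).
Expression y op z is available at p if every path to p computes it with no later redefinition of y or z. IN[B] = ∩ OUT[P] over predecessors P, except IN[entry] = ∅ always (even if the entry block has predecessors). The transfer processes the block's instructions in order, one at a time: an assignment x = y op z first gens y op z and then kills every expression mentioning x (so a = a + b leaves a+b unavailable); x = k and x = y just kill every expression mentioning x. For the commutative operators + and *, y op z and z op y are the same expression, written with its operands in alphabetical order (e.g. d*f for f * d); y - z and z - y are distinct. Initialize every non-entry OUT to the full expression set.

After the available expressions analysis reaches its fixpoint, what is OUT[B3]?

Per-block solution:
  B0: | IN={} | OUT={}
  B1: | IN={} | OUT={}
  B2: | IN={} | OUT={}
  B3: | IN={} | OUT={c*f}
  B4: | IN={} | OUT={}
  B5: | IN={} | OUT={}
  B6: | IN={} | OUT={}
  B7: | IN={} | OUT={}

Merge at B3: IN[B3] = OUT[B2] = {}
Applying B3's transfer function to that IN value gives OUT[B3] (row B3 above).

Answer: {c*f}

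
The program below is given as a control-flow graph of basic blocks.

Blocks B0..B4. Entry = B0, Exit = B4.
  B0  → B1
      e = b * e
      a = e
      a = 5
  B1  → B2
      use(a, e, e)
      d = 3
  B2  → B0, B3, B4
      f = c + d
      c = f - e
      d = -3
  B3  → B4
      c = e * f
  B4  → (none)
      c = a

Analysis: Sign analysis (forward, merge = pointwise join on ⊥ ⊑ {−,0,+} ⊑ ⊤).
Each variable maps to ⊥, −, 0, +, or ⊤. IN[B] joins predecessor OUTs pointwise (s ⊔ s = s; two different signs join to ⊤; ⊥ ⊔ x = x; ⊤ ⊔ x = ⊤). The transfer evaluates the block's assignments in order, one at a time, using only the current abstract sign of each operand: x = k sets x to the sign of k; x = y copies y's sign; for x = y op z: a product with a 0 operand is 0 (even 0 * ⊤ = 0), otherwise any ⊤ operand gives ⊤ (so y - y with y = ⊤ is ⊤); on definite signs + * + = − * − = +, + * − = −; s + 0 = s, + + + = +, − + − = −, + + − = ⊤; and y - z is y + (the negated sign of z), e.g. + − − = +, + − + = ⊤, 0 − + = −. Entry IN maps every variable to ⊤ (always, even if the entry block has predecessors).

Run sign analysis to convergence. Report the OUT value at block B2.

Answer: {a: +, b: ⊤, c: ⊤, d: -, e: ⊤, f: ⊤}

Trace:
Converged values:
  B0:   IN=(all ⊤)   OUT={a:+; rest ⊤}
  B1:   IN={a:+; rest ⊤}   OUT={a:+, d:+; rest ⊤}
  B2:   IN={a:+, d:+; rest ⊤}   OUT={a:+, d:-; rest ⊤}
  B3:   IN={a:+, d:-; rest ⊤}   OUT={a:+, d:-; rest ⊤}
  B4:   IN={a:+, d:-; rest ⊤}   OUT={a:+, c:+, d:-; rest ⊤}

Merge at B2: IN[B2] = OUT[B1] = {a: +, b: ⊤, c: ⊤, d: +, e: ⊤, f: ⊤}
Applying B2's transfer function to that IN value gives OUT[B2] (row B2 above).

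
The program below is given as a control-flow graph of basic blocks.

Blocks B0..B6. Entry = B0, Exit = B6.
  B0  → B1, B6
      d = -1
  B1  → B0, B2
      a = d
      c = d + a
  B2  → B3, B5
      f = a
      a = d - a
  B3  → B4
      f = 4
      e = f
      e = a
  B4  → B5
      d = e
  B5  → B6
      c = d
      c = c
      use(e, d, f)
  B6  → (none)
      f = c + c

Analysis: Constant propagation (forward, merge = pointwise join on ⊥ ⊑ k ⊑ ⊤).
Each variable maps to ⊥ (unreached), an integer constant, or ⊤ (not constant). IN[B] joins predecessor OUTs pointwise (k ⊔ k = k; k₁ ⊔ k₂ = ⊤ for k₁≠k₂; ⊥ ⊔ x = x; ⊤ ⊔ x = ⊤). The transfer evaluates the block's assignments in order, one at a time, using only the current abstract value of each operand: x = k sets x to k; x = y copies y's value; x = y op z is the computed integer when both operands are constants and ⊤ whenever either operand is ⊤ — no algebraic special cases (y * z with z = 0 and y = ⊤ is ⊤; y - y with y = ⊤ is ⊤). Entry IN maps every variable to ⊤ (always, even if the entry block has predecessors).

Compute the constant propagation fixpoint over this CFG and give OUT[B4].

Converged values:
  B0:   IN=(all ⊤)   OUT={d:-1; rest ⊤}
  B1:   IN={d:-1; rest ⊤}   OUT={a:-1, c:-2, d:-1; rest ⊤}
  B2:   IN={a:-1, c:-2, d:-1; rest ⊤}   OUT={a:0, c:-2, d:-1, f:-1; rest ⊤}
  B3:   IN={a:0, c:-2, d:-1, f:-1; rest ⊤}   OUT={a:0, c:-2, d:-1, e:0, f:4; rest ⊤}
  B4:   IN={a:0, c:-2, d:-1, e:0, f:4; rest ⊤}   OUT={a:0, c:-2, d:0, e:0, f:4; rest ⊤}
  B5:   IN={a:0, c:-2; rest ⊤}   OUT={a:0; rest ⊤}
  B6:   IN=(all ⊤)   OUT=(all ⊤)

Merge at B4: IN[B4] = OUT[B3] = {a: 0, b: ⊤, c: -2, d: -1, e: 0, f: 4}
Applying B4's transfer function to that IN value gives OUT[B4] (row B4 above).

Answer: {a: 0, b: ⊤, c: -2, d: 0, e: 0, f: 4}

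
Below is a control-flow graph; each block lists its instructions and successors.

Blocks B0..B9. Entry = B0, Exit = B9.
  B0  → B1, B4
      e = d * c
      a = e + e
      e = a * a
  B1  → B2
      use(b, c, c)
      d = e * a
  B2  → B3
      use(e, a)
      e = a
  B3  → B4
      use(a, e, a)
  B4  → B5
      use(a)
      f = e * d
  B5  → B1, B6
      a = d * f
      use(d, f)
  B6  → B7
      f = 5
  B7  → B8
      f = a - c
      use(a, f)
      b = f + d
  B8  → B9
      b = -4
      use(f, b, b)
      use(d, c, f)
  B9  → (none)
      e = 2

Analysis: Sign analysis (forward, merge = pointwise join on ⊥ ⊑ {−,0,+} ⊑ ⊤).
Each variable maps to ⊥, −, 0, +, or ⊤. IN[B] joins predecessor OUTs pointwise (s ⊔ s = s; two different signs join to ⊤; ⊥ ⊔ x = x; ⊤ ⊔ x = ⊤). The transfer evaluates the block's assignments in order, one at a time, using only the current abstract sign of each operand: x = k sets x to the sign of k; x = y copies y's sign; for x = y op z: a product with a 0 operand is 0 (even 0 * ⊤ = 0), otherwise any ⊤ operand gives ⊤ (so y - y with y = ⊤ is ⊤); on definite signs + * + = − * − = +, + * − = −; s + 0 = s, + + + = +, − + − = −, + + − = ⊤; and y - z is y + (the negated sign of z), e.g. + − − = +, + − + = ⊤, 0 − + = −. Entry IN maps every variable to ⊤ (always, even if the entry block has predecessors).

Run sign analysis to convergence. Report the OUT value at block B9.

Answer: {a: ⊤, b: -, c: ⊤, d: ⊤, e: +, f: ⊤}

Trace:
Per-block solution:
  B0:  IN=(all ⊤)  OUT=(all ⊤)
  B1:  IN=(all ⊤)  OUT=(all ⊤)
  B2:  IN=(all ⊤)  OUT=(all ⊤)
  B3:  IN=(all ⊤)  OUT=(all ⊤)
  B4:  IN=(all ⊤)  OUT=(all ⊤)
  B5:  IN=(all ⊤)  OUT=(all ⊤)
  B6:  IN=(all ⊤)  OUT={f:+; rest ⊤}
  B7:  IN={f:+; rest ⊤}  OUT=(all ⊤)
  B8:  IN=(all ⊤)  OUT={b:-; rest ⊤}
  B9:  IN={b:-; rest ⊤}  OUT={b:-, e:+; rest ⊤}

Merge at B9: IN[B9] = OUT[B8] = {a: ⊤, b: -, c: ⊤, d: ⊤, e: ⊤, f: ⊤}
Applying B9's transfer function to that IN value gives OUT[B9] (row B9 above).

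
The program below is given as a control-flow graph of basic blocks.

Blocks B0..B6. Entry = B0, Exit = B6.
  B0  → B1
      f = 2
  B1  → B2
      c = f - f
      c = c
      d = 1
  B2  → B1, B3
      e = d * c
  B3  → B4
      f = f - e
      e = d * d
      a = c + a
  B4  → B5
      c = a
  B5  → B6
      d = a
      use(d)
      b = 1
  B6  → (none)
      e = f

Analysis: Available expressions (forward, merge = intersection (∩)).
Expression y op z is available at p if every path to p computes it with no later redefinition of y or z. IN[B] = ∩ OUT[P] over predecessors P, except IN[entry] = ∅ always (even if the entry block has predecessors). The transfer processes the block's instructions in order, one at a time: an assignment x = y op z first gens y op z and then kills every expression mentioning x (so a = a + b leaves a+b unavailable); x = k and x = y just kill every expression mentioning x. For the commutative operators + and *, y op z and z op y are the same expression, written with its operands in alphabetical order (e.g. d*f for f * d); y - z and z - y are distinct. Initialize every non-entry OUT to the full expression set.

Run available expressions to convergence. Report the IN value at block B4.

Converged values:
  B0: | IN={} | OUT={}
  B1: | IN={} | OUT={f-f}
  B2: | IN={f-f} | OUT={c*d, f-f}
  B3: | IN={c*d, f-f} | OUT={c*d, d*d}
  B4: | IN={c*d, d*d} | OUT={d*d}
  B5: | IN={d*d} | OUT={}
  B6: | IN={} | OUT={}

Merge at B4: IN[B4] = OUT[B3] = {c*d, d*d}

Answer: {c*d, d*d}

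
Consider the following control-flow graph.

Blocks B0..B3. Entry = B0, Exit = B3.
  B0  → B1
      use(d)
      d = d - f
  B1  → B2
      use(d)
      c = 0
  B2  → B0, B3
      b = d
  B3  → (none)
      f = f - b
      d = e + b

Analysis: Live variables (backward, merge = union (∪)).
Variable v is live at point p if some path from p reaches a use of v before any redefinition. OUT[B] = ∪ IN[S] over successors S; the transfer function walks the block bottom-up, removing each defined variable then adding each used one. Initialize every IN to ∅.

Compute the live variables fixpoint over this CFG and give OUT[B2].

Answer: {b, d, e, f}

Working:
Per-block solution:
  B0: | IN={d, e, f} | OUT={d, e, f}
  B1: | IN={d, e, f} | OUT={d, e, f}
  B2: | IN={d, e, f} | OUT={b, d, e, f}
  B3: | IN={b, e, f} | OUT={}

Merge at B2: OUT[B2] = IN[B0] ⊔ IN[B3] = {b, d, e, f}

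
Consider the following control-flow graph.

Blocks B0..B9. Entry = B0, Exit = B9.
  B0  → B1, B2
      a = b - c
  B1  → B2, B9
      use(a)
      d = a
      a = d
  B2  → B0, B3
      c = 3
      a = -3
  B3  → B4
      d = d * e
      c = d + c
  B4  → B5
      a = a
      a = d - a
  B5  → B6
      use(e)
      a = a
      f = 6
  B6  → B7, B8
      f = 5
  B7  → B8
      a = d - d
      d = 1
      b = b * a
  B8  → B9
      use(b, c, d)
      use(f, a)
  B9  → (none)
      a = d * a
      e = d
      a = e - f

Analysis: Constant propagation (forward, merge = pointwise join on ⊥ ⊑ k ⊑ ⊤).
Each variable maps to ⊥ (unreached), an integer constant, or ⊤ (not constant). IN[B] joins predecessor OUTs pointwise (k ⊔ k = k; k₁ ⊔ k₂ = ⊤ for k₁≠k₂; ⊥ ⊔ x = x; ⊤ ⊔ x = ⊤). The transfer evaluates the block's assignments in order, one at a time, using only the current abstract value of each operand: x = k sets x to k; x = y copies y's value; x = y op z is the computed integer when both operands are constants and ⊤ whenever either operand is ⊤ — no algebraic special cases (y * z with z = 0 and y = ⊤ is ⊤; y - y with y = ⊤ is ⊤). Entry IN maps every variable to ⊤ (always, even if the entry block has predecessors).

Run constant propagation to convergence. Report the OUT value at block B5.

Converged values:
  B0: | IN=(all ⊤) | OUT=(all ⊤)
  B1: | IN=(all ⊤) | OUT=(all ⊤)
  B2: | IN=(all ⊤) | OUT={a:-3, c:3; rest ⊤}
  B3: | IN={a:-3, c:3; rest ⊤} | OUT={a:-3; rest ⊤}
  B4: | IN={a:-3; rest ⊤} | OUT=(all ⊤)
  B5: | IN=(all ⊤) | OUT={f:6; rest ⊤}
  B6: | IN={f:6; rest ⊤} | OUT={f:5; rest ⊤}
  B7: | IN={f:5; rest ⊤} | OUT={d:1, f:5; rest ⊤}
  B8: | IN={f:5; rest ⊤} | OUT={f:5; rest ⊤}
  B9: | IN=(all ⊤) | OUT=(all ⊤)

Merge at B5: IN[B5] = OUT[B4] = {a: ⊤, b: ⊤, c: ⊤, d: ⊤, e: ⊤, f: ⊤}
Applying B5's transfer function to that IN value gives OUT[B5] (row B5 above).

Answer: {a: ⊤, b: ⊤, c: ⊤, d: ⊤, e: ⊤, f: 6}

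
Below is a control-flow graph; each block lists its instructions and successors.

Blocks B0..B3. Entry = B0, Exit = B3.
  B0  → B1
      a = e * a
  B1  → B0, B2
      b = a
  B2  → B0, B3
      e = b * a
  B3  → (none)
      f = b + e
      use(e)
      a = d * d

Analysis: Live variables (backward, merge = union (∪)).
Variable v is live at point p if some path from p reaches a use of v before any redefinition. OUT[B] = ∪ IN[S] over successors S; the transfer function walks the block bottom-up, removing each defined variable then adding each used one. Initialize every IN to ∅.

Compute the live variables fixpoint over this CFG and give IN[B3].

Per-block solution:
  B0:  IN={a, d, e}  OUT={a, d, e}
  B1:  IN={a, d, e}  OUT={a, b, d, e}
  B2:  IN={a, b, d}  OUT={a, b, d, e}
  B3:  IN={b, d, e}  OUT={}

B3 is the boundary node: OUT[B3] = {}
Applying B3's transfer function to that OUT value gives IN[B3] (row B3 above).

Answer: {b, d, e}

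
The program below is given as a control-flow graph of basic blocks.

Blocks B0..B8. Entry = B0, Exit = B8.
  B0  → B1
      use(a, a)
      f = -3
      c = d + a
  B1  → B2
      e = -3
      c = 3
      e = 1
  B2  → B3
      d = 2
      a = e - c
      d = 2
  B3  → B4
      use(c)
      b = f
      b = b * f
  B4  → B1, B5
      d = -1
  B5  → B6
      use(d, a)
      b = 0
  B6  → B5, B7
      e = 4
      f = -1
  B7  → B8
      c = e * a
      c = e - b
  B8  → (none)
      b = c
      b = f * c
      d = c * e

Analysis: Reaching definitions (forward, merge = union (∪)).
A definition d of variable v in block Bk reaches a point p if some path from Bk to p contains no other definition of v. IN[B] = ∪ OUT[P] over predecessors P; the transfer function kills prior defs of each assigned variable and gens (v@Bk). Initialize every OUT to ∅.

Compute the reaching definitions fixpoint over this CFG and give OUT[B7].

Answer: {a@B2, b@B5, c@B7, d@B4, e@B6, f@B6}

Working:
Fixpoint table:
  B0:  IN={}  OUT={c@B0, f@B0}
  B1:  IN={a@B2, b@B3, c@B0, c@B1, d@B4, e@B1, f@B0}  OUT={a@B2, b@B3, c@B1, d@B4, e@B1, f@B0}
  B2:  IN={a@B2, b@B3, c@B1, d@B4, e@B1, f@B0}  OUT={a@B2, b@B3, c@B1, d@B2, e@B1, f@B0}
  B3:  IN={a@B2, b@B3, c@B1, d@B2, e@B1, f@B0}  OUT={a@B2, b@B3, c@B1, d@B2, e@B1, f@B0}
  B4:  IN={a@B2, b@B3, c@B1, d@B2, e@B1, f@B0}  OUT={a@B2, b@B3, c@B1, d@B4, e@B1, f@B0}
  B5:  IN={a@B2, b@B3, b@B5, c@B1, d@B4, e@B1, e@B6, f@B0, f@B6}  OUT={a@B2, b@B5, c@B1, d@B4, e@B1, e@B6, f@B0, f@B6}
  B6:  IN={a@B2, b@B5, c@B1, d@B4, e@B1, e@B6, f@B0, f@B6}  OUT={a@B2, b@B5, c@B1, d@B4, e@B6, f@B6}
  B7:  IN={a@B2, b@B5, c@B1, d@B4, e@B6, f@B6}  OUT={a@B2, b@B5, c@B7, d@B4, e@B6, f@B6}
  B8:  IN={a@B2, b@B5, c@B7, d@B4, e@B6, f@B6}  OUT={a@B2, b@B8, c@B7, d@B8, e@B6, f@B6}

Merge at B7: IN[B7] = OUT[B6] = {a@B2, b@B5, c@B1, d@B4, e@B6, f@B6}
Applying B7's transfer function to that IN value gives OUT[B7] (row B7 above).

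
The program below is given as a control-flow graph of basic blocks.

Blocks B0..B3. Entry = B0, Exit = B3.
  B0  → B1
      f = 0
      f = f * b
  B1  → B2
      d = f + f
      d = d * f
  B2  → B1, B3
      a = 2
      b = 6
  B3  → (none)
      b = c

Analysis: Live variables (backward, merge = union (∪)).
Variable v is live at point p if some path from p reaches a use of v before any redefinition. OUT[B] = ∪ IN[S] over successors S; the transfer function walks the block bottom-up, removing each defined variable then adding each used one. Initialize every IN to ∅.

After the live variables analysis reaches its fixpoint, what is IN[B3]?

Answer: {c}

Trace:
Per-block solution:
  B0: | IN={b, c} | OUT={c, f}
  B1: | IN={c, f} | OUT={c, f}
  B2: | IN={c, f} | OUT={c, f}
  B3: | IN={c} | OUT={}

B3 is the boundary node: OUT[B3] = {}
Applying B3's transfer function to that OUT value gives IN[B3] (row B3 above).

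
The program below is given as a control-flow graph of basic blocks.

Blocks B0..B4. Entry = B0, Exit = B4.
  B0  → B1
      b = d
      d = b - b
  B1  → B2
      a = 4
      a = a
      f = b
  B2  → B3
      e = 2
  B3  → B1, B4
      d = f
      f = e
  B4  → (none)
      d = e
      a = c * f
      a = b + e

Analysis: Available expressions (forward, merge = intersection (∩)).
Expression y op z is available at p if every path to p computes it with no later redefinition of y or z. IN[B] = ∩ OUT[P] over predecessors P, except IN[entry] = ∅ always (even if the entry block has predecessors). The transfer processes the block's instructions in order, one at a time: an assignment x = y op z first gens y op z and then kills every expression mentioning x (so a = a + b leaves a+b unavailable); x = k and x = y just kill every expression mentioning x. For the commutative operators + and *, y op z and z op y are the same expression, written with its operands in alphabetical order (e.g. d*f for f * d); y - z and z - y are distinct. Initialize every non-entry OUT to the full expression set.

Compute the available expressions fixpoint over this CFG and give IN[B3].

Answer: {b-b}

Derivation:
Converged values:
  B0:  IN={}  OUT={b-b}
  B1:  IN={b-b}  OUT={b-b}
  B2:  IN={b-b}  OUT={b-b}
  B3:  IN={b-b}  OUT={b-b}
  B4:  IN={b-b}  OUT={b+e, b-b, c*f}

Merge at B3: IN[B3] = OUT[B2] = {b-b}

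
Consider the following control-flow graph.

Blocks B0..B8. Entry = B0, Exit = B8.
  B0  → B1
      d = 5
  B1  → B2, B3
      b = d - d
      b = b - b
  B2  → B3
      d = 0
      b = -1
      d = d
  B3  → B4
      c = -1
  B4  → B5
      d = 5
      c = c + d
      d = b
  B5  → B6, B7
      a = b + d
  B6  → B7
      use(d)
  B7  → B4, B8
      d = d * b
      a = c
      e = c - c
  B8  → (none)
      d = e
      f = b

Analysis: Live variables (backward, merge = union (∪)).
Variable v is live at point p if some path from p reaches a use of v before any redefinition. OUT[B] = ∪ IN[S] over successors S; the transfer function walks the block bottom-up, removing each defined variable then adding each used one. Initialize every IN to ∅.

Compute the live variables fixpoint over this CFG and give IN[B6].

Answer: {b, c, d}

Working:
Fixpoint table:
  B0:  IN={}  OUT={d}
  B1:  IN={d}  OUT={b}
  B2:  IN={}  OUT={b}
  B3:  IN={b}  OUT={b, c}
  B4:  IN={b, c}  OUT={b, c, d}
  B5:  IN={b, c, d}  OUT={b, c, d}
  B6:  IN={b, c, d}  OUT={b, c, d}
  B7:  IN={b, c, d}  OUT={b, c, e}
  B8:  IN={b, e}  OUT={}

Merge at B6: OUT[B6] = IN[B7] = {b, c, d}
Applying B6's transfer function to that OUT value gives IN[B6] (row B6 above).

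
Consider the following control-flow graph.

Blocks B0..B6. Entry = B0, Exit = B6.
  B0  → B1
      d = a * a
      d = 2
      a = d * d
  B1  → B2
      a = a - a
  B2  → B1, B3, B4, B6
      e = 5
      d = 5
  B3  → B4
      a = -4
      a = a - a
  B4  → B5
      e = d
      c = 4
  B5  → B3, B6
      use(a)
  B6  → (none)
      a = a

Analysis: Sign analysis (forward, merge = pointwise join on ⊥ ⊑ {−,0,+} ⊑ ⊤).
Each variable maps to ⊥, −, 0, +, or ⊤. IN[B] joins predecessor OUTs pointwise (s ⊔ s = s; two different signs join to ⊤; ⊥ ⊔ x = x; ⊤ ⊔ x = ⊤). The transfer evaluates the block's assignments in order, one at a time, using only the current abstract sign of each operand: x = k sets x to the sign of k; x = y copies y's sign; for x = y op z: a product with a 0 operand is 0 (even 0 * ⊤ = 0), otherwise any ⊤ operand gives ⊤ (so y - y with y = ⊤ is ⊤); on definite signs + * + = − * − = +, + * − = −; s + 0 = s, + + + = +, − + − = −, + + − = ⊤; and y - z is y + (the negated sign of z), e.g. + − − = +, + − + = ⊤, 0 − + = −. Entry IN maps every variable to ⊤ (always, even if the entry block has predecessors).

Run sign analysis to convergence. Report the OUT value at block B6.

Answer: {a: ⊤, b: ⊤, c: ⊤, d: +, e: +, f: ⊤}

Working:
Per-block solution:
  B0: | IN=(all ⊤) | OUT={a:+, d:+; rest ⊤}
  B1: | IN={d:+; rest ⊤} | OUT={d:+; rest ⊤}
  B2: | IN={d:+; rest ⊤} | OUT={d:+, e:+; rest ⊤}
  B3: | IN={d:+, e:+; rest ⊤} | OUT={d:+, e:+; rest ⊤}
  B4: | IN={d:+, e:+; rest ⊤} | OUT={c:+, d:+, e:+; rest ⊤}
  B5: | IN={c:+, d:+, e:+; rest ⊤} | OUT={c:+, d:+, e:+; rest ⊤}
  B6: | IN={d:+, e:+; rest ⊤} | OUT={d:+, e:+; rest ⊤}

Merge at B6: IN[B6] = OUT[B2] ⊔ OUT[B5] = {a: ⊤, b: ⊤, c: ⊤, d: +, e: +, f: ⊤}
Applying B6's transfer function to that IN value gives OUT[B6] (row B6 above).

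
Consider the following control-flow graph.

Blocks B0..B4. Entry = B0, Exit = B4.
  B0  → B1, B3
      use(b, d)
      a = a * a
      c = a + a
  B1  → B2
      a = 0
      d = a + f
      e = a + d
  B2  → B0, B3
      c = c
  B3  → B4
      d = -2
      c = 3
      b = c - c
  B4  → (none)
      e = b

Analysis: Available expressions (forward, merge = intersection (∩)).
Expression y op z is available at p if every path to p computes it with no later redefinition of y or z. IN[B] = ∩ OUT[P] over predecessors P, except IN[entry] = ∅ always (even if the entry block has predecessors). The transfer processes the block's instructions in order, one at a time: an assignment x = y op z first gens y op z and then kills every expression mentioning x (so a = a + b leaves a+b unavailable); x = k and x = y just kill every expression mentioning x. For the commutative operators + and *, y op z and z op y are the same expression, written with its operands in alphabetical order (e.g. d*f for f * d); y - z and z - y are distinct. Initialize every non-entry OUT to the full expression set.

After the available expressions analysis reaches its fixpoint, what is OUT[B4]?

Fixpoint table:
  B0:   IN={}   OUT={a+a}
  B1:   IN={a+a}   OUT={a+d, a+f}
  B2:   IN={a+d, a+f}   OUT={a+d, a+f}
  B3:   IN={}   OUT={c-c}
  B4:   IN={c-c}   OUT={c-c}

Merge at B4: IN[B4] = OUT[B3] = {c-c}
Applying B4's transfer function to that IN value gives OUT[B4] (row B4 above).

Answer: {c-c}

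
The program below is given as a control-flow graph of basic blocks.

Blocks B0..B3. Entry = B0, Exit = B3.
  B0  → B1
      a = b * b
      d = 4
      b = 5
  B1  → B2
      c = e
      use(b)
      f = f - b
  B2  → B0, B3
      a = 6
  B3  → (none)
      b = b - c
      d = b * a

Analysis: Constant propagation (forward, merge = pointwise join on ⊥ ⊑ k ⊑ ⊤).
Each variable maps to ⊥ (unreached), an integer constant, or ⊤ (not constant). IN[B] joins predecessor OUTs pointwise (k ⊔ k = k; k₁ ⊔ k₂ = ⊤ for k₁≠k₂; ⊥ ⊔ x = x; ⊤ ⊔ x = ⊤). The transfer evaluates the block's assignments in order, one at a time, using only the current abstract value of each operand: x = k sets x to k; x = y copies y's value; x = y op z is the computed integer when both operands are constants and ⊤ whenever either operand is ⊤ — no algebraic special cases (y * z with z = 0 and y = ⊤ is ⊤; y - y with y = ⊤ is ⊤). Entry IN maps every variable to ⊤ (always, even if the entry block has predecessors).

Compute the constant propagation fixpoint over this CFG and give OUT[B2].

Per-block solution:
  B0: | IN=(all ⊤) | OUT={b:5, d:4; rest ⊤}
  B1: | IN={b:5, d:4; rest ⊤} | OUT={b:5, d:4; rest ⊤}
  B2: | IN={b:5, d:4; rest ⊤} | OUT={a:6, b:5, d:4; rest ⊤}
  B3: | IN={a:6, b:5, d:4; rest ⊤} | OUT={a:6; rest ⊤}

Merge at B2: IN[B2] = OUT[B1] = {a: ⊤, b: 5, c: ⊤, d: 4, e: ⊤, f: ⊤}
Applying B2's transfer function to that IN value gives OUT[B2] (row B2 above).

Answer: {a: 6, b: 5, c: ⊤, d: 4, e: ⊤, f: ⊤}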